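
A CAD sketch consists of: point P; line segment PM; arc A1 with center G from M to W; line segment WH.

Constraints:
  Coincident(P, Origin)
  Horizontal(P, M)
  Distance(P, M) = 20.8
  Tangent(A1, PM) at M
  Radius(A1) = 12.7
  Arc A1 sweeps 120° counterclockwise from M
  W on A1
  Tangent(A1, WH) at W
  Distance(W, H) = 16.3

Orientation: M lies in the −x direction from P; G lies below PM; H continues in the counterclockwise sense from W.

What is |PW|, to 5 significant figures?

37.068

A1 meets PM tangentially, so GM is at right angles to PM, so G = M + (0, -12.7) = (-20.800, -12.700). On A1, M sits at bearing 90° from G; a 120° counterclockwise sweep puts W at bearing 210°, so W = G + 12.7·(cos 210°, sin 210°) = (-31.799, -19.050). Then |PW| = |W − P| = 37.068.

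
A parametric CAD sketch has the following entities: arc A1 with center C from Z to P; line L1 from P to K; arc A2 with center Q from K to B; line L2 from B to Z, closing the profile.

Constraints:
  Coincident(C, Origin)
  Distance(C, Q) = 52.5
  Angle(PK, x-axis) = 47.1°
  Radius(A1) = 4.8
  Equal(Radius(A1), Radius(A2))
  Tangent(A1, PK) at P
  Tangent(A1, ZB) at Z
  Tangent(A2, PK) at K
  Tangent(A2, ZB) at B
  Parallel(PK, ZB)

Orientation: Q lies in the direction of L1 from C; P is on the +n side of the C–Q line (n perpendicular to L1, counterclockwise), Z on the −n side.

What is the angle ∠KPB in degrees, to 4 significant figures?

10.36°

Tangency of A1 to both parallel lines with radius 4.8 puts P and Z at C ± 4.8·n: P = (-3.516, 3.267), Z = (3.516, -3.267). Equal radii place K and B the same way about Q: K = Q + 4.8·n = (32.22, 41.73), B = Q − 4.8·n = (39.25, 35.19). Then cos ∠KPB = PK·PB / (|PK||PB|), giving 10.36°.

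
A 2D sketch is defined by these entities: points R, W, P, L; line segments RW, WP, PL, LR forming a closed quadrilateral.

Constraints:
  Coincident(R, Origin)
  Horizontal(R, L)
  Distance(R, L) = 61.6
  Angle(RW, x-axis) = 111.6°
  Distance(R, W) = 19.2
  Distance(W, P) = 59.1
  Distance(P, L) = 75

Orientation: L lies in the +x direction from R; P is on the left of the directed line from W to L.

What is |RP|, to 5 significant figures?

71.532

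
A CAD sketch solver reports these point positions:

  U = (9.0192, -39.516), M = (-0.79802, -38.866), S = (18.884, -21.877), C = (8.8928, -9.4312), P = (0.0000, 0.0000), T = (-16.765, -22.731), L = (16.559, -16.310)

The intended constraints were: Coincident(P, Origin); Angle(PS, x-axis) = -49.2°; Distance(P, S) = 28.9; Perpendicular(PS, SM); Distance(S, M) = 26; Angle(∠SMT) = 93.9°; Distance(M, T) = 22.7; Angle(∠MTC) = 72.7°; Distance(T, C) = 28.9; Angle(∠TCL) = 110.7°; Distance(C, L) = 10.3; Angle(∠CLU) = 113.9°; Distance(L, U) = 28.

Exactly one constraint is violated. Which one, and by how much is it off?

Distance(L, U) = 28 — off by 3.60.

P = (0.00, 0.00) ✓; PS at -49.20° ✓; |PS| = 28.90 ✓; ∠(PS, SM) = 90.00° ✓; |SM| = 26.00 ✓; ∠SMT = 93.90° ✓; |MT| = 22.70 ✓; ∠MTC = 72.70° ✓; |TC| = 28.90 ✓; ∠TCL = 110.7° ✓; |CL| = 10.30 ✓; ∠CLU = 113.9° ✓; |LU| = 24.40 ✗.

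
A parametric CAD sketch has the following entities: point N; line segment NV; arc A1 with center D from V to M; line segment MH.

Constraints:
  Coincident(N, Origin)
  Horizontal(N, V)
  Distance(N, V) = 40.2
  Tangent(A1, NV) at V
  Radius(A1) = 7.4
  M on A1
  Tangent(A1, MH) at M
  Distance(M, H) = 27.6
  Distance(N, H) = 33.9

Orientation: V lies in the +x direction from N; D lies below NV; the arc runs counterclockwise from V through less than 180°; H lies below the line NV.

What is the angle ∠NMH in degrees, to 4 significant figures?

65.81°

N is at the origin; NV is horizontal with |NV| = 40.2 and V on the +x side, so V = (40.20, 0.000). A1 meets NV tangentially, so DV is at right angles to NV, so D = V + (0, -7.4) = (40.20, -7.400). Since DM ⟂ MH (tangency), |DH| = √(7.4² + 27.6²) = 28.57 regardless of where M sits on A1. So H lies on both circle(N, 33.9) and circle(D, 28.57); the below-NV intersection is H = (19.86, -27.47). M is the foot of the tangent from H: M = (33.82, -3.659).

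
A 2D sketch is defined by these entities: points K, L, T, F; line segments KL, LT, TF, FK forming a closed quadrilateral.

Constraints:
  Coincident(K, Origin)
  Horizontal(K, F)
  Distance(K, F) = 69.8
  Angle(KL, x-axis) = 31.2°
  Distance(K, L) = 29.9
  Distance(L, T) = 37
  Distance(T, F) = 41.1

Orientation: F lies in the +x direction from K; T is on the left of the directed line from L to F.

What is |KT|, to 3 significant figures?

66.8

Checks: |LT| = 37.00 ✓; |TF| = 41.10 ✓.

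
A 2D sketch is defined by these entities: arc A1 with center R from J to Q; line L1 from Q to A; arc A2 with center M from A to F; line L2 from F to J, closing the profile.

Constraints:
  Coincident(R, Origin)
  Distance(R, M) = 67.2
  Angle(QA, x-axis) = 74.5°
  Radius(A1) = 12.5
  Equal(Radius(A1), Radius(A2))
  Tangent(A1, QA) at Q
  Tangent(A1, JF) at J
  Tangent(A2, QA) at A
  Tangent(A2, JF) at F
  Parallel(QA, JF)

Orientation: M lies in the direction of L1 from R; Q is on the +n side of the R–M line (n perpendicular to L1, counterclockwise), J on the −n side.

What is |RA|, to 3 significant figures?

68.4

Tangency of A1 to both parallel lines with radius 12.5 puts Q and J at R ± 12.5·n: Q = (-12.0, 3.34), J = (12.0, -3.34). Equal radii place A and F the same way about M: A = M + 12.5·n = (5.91, 68.1), F = M − 12.5·n = (30.0, 61.4). Then |RA| = |A − R| = 68.4.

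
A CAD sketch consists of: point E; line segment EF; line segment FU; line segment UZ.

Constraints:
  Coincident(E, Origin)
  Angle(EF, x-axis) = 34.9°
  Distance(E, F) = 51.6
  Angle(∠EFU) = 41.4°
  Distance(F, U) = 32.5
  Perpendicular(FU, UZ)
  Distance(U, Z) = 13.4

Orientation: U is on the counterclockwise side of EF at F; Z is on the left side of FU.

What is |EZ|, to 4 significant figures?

21.63

E is at the origin; EF runs at 34.9° with length 51.6, so F = 51.6·(cos 34.9°, sin 34.9°) = (42.32, 29.52). ∠EFU = 41.4°, so FU runs at 34.9° + (180° − 41.4°) = 173.5° from the x-axis; with |FU| = 32.5, U = F + 32.5·(cos 173.5°, sin 173.5°) = (10.03, 33.20). The perpendicularity gives UZ at right angles to FU; with |UZ| = 13.4 on the left of FU, Z = U + 13.4·(-0.1132, -0.9936) = (8.512, 19.89). Then |EZ| = |Z − E| = 21.63.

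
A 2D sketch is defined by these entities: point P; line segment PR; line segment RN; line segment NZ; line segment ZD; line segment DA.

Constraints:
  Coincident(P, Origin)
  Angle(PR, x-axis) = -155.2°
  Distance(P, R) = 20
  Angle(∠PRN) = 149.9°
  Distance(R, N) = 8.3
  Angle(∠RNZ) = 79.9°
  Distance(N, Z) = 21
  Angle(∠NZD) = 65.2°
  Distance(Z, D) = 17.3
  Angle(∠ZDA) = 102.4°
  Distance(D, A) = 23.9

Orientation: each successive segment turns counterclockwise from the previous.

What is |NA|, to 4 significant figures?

14.28

P is at the origin; PR runs at -155.2° with length 20.0, so R = (-18.16, -8.389). ∠PRN = 149.9° gives RN at -125.1° from the x-axis; with |RN| = 8.3, N = (-22.93, -15.18). ∠RNZ = 79.9° gives NZ at -25.00° from the x-axis; with |NZ| = 21.0, Z = (-3.896, -24.05). ∠NZD = 65.2° gives ZD at 89.80° from the x-axis; with |ZD| = 17.3, D = (-3.835, -6.755). ∠ZDA = 102.4° gives DA at 167.4° from the x-axis; with |DA| = 23.9, A = (-27.16, -1.541). Then |NA| = |A − N| = 14.28.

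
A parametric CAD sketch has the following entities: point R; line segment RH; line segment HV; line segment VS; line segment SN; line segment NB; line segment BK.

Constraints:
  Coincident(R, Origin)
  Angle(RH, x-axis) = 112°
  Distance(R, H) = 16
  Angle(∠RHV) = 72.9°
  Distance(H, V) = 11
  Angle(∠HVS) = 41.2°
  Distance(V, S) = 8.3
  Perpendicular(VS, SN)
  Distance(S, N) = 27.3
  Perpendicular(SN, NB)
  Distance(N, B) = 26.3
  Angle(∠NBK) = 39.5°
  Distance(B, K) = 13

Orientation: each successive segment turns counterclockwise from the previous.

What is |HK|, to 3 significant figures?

20.1

R is at the origin; RH runs at 112.0° with length 16.0, so H = (-5.99, 14.8). ∠RHV = 72.9° gives HV at -141° from the x-axis; with |HV| = 11.0, V = (-14.5, 7.90). ∠HVS = 41.2° gives VS at -2.10° from the x-axis; with |VS| = 8.3, S = (-6.24, 7.59). The perpendicularity gives SN at right angles to VS, so SN runs at 87.9°; with |SN| = 27.3, N = (-5.24, 34.9). The perpendicularity gives NB at right angles to SN, so NB runs at 178°; with |NB| = 26.3, B = (-31.5, 35.8). ∠NBK = 39.5° gives BK at -41.6° from the x-axis; with |BK| = 13.0, K = (-21.8, 27.2). Then |HK| = |K − H| = 20.1.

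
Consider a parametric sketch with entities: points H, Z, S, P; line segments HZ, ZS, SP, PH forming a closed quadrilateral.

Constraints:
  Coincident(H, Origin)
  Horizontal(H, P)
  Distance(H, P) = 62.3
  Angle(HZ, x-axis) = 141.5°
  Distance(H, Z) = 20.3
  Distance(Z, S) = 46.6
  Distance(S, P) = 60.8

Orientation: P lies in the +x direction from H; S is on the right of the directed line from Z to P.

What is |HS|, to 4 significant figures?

28.52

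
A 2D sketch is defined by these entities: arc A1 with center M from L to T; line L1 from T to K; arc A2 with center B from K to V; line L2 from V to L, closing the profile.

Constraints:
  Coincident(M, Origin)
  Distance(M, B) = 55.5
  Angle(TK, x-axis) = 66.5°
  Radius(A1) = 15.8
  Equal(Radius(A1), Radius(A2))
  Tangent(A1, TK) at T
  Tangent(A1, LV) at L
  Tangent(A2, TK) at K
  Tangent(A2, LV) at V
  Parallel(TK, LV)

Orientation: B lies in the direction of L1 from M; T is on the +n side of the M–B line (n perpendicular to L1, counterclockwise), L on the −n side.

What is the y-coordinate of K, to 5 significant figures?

57.197

The slot axis is L1's direction at 66.5°, so u = (cos 66.5°, sin 66.5°) = (0.39875, 0.91706) and n = (−sin 66.5°, cos 66.5°) = (-0.91706, 0.39875). M is at the origin and B lies 55.5 along u from M, so B = 55.5·u = (22.131, 50.897). Tangency of A1 to both parallel lines with radius 15.8 puts T and L at M ± 15.8·n: T = (-14.490, 6.3002), L = (14.490, -6.3002). Equal radii place K and V the same way about B: K = B + 15.8·n = (7.6410, 57.197), V = B − 15.8·n = (36.620, 44.597). So K.y = 57.197.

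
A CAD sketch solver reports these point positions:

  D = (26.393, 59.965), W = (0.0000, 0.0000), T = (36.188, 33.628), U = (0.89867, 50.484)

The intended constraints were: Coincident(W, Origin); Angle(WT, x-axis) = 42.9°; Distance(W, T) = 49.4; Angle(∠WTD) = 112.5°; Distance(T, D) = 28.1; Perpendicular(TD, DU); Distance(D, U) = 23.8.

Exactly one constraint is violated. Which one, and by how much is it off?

Distance(D, U) = 23.8 — off by 3.40.

W = (0.00, 0.00) ✓; WT at 42.90° ✓; |WT| = 49.40 ✓; ∠WTD = 112.5° ✓; |TD| = 28.10 ✓; ∠(TD, DU) = 90.00° ✓; |DU| = 27.20 ✗.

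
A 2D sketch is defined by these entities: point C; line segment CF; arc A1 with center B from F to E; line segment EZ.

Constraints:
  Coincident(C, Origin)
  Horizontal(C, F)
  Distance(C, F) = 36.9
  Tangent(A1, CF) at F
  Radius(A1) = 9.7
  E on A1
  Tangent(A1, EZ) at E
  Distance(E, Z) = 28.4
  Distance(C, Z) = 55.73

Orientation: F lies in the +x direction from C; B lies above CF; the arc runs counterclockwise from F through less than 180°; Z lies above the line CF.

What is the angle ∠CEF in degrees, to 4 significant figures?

37.56°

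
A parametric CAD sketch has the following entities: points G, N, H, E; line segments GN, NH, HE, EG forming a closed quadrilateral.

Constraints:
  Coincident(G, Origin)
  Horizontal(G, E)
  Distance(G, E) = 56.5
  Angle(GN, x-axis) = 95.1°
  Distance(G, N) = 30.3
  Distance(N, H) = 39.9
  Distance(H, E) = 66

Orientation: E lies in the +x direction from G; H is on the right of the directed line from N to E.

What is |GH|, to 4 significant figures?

12.80

Checks: G.y = 0.00, E.y = 0.00 ✓; |NH| = 39.90 ✓; |HE| = 66.00 ✓.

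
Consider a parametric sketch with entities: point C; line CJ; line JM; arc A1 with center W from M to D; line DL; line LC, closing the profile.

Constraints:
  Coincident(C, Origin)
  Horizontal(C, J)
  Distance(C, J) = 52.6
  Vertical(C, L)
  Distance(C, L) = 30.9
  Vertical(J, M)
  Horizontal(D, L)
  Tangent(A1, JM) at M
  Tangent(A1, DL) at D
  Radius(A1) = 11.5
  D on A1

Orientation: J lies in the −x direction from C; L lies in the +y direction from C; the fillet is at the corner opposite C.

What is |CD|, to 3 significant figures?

51.4

C is at the origin; CJ is horizontal with |CJ| = 52.6 and J on the −x side, so J = (-52.6, 0.00). C and L share the same x with |CL| = 30.9 and L on the +y side, so L = (0.00, 30.9). The virtual corner opposite C is at (-52.6, 30.9). The tangent condition forces WM to be normal to JM and the tangent condition forces WD to be normal to DL, with radius 11.5, so the center W sits 11.5 in from both sides at W = (-41.1, 19.4). That places the tangent points at M = (-52.6, 19.4) on JM and D = (-41.1, 30.9) on DL. Then |CD| = |D − C| = 51.4.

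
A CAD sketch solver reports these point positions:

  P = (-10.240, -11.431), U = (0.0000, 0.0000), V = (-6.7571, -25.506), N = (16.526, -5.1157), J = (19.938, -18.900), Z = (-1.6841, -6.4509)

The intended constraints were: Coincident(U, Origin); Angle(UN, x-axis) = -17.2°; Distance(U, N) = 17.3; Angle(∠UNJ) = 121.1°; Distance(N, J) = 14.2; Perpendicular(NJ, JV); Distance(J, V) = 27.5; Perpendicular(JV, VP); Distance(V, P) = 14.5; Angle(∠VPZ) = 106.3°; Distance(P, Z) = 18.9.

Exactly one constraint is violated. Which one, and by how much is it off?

Distance(P, Z) = 18.9 — off by 9.00.

U = (0.00, 0.00) ✓; UN at -17.20° ✓; |UN| = 17.30 ✓; ∠UNJ = 121.1° ✓; |NJ| = 14.20 ✓; ∠(NJ, JV) = 90.00° ✓; |JV| = 27.50 ✓; ∠(JV, VP) = 90.00° ✓; |VP| = 14.50 ✓; ∠VPZ = 106.3° ✓; |PZ| = 9.900 ✗.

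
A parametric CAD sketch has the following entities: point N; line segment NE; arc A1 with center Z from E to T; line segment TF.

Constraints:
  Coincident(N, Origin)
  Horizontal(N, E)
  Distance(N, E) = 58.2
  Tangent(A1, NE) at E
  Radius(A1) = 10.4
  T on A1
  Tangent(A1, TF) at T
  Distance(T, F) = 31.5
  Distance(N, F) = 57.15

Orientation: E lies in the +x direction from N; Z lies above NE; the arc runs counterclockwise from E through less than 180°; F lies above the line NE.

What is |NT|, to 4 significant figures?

67.61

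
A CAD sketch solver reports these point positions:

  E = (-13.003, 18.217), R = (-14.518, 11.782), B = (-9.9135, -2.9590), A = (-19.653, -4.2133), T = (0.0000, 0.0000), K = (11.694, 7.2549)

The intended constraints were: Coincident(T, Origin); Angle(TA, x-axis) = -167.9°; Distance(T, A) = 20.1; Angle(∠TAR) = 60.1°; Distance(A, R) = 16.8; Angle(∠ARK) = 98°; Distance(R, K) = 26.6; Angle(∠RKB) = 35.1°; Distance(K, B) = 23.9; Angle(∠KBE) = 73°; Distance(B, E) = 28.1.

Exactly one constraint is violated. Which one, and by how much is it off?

Distance(B, E) = 28.1 — off by 6.70.

T = (0.00, 0.00) ✓; TA at -167.9° ✓; |TA| = 20.10 ✓; ∠TAR = 60.10° ✓; |AR| = 16.80 ✓; ∠ARK = 98.00° ✓; |RK| = 26.60 ✓; ∠RKB = 35.10° ✓; |KB| = 23.90 ✓; ∠KBE = 73.00° ✓; |BE| = 21.40 ✗.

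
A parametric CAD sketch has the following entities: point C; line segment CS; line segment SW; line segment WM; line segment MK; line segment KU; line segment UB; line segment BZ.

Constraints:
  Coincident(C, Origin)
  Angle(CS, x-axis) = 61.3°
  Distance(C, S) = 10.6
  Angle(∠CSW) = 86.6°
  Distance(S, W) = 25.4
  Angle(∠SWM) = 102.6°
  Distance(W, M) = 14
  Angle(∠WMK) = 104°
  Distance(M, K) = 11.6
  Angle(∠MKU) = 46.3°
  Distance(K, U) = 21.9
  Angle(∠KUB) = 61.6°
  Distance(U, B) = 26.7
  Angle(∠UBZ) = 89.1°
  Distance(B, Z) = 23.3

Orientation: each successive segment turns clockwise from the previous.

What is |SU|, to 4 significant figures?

24.61

C is at the origin; CS runs at 61.3° with length 10.6, so S = (5.090, 9.298). ∠CSW = 86.6° gives SW at -32.10° from the x-axis; with |SW| = 25.4, W = (26.61, -4.200). ∠SWM = 102.6° gives WM at -109.5° from the x-axis; with |WM| = 14.0, M = (21.93, -17.40). ∠WMK = 104.0° gives MK at 174.5° from the x-axis; with |MK| = 11.6, K = (10.39, -16.28). ∠MKU = 46.3° gives KU at 40.80° from the x-axis; with |KU| = 21.9, U = (26.97, -1.975). Then |SU| = |U − S| = 24.61.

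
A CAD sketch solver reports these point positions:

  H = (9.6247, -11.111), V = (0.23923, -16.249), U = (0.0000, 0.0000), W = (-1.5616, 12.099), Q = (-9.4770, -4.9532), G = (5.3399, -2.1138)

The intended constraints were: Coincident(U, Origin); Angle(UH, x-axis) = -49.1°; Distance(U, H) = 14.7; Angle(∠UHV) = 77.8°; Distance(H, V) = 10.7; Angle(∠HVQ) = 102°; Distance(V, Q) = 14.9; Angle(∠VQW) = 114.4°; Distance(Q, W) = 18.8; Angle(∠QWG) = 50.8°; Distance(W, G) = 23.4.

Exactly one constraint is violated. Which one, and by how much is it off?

Distance(W, G) = 23.4 — off by 7.60.

U = (0.00, 0.00) ✓; UH at -49.10° ✓; |UH| = 14.70 ✓; ∠UHV = 77.80° ✓; |HV| = 10.70 ✓; ∠HVQ = 102.0° ✓; |VQ| = 14.90 ✓; ∠VQW = 114.4° ✓; |QW| = 18.80 ✓; ∠QWG = 50.80° ✓; |WG| = 15.80 ✗.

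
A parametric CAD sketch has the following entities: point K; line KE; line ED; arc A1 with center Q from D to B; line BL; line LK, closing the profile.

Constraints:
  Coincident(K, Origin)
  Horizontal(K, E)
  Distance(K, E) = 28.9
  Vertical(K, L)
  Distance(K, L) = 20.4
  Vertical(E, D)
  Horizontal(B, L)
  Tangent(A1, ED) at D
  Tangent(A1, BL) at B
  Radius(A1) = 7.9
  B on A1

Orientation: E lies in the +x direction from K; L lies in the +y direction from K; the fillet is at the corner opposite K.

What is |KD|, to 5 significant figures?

31.487

K is at the origin; KE is horizontal with |KE| = 28.9 and E on the +x side, so E = (28.900, 0.0000). K and L share the same x with |KL| = 20.4 and L on the +y side, so L = (0.0000, 20.400). The virtual corner opposite K is at (28.900, 20.400). The tangent condition forces QD to be normal to ED and since A1 is tangent to BL there, QB ⟂ BL, with radius 7.9, so the center Q sits 7.9 in from both sides at Q = (21.000, 12.500). That places the tangent points at D = (28.900, 12.500) on ED and B = (21.000, 20.400) on BL. Then |KD| = |D − K| = 31.487.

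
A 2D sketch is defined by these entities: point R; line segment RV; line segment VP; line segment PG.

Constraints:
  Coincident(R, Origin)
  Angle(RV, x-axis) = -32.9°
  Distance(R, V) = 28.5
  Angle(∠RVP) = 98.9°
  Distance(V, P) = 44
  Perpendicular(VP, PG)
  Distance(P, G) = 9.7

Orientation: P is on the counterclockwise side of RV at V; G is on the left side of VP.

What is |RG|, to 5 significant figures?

51.808

R is at the origin; RV runs at -32.9° with length 28.5, so V = 28.5·(cos -32.9°, sin -32.9°) = (23.929, -15.480). ∠RVP = 98.9°, so VP runs at -32.9° + (180° − 98.9°) = 48.200° from the x-axis; with |VP| = 44.0, P = V + 44.0·(cos 48.200°, sin 48.200°) = (53.257, 17.320). VP is perpendicular to PG; with |PG| = 9.7 on the left of VP, G = P + 9.7·(-0.74548, 0.66653) = (46.025, 23.786). Then |RG| = |G − R| = 51.808.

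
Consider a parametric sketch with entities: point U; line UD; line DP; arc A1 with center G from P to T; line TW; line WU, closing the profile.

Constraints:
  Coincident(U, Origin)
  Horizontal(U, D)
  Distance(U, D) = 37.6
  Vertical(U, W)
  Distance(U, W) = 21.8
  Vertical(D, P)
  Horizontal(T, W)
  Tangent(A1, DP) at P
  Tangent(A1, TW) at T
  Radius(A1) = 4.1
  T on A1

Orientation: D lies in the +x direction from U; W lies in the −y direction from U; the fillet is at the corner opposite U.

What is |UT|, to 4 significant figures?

39.97

U is at the origin; U and D share the same y with |UD| = 37.6 and D on the +x side, so D = (37.60, 0.000). UW is vertical with |UW| = 21.8 and W on the −y side, so W = (0.000, -21.80). The virtual corner opposite U is at (37.60, -21.80). The tangent condition forces GP to be normal to DP and tangency of A1 to TW means the radius GT is perpendicular to TW, with radius 4.1, so the center G sits 4.1 in from both sides at G = (33.50, -17.70). That places the tangent points at P = (37.60, -17.70) on DP and T = (33.50, -21.80) on TW. Then |UT| = |T − U| = 39.97.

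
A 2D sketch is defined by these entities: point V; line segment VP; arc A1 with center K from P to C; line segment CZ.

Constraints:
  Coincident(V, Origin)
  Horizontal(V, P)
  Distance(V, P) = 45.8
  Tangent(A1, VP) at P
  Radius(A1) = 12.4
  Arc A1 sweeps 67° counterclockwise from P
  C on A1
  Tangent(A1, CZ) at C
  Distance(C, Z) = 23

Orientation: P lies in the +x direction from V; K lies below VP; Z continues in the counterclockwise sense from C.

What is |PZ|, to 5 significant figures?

35.234

V is at the origin; VP is horizontal with |VP| = 45.8 and P on the +x side, so P = (45.800, 0.0000). Since A1 is tangent to VP there, KP ⟂ VP, so K = P + (0, -12.4) = (45.800, -12.400). On A1, P sits at bearing 90° from K; a 67° counterclockwise sweep puts C at bearing 157°, so C = K + 12.4·(cos 157°, sin 157°) = (34.386, -7.5549). A1 meets CZ tangentially, so KC is at right angles to CZ, so CZ runs along (−sin 157°, cos 157°); with |CZ| = 23.0, Z = (25.399, -28.727). Then |PZ| = |Z − P| = 35.234.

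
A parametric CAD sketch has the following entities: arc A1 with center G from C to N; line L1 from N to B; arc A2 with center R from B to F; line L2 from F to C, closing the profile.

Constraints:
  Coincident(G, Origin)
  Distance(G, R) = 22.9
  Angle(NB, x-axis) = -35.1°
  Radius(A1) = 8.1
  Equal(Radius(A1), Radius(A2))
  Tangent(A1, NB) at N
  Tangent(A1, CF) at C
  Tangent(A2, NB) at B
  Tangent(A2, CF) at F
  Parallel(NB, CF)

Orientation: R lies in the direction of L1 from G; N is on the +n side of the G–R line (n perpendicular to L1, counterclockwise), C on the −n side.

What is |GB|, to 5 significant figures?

24.290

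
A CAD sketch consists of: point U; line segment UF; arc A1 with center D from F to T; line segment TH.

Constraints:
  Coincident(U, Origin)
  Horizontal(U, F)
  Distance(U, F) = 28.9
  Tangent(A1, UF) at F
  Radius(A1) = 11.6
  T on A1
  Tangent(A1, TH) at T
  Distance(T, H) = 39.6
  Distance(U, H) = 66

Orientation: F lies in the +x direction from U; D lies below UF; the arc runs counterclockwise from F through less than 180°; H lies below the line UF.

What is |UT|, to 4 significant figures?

26.71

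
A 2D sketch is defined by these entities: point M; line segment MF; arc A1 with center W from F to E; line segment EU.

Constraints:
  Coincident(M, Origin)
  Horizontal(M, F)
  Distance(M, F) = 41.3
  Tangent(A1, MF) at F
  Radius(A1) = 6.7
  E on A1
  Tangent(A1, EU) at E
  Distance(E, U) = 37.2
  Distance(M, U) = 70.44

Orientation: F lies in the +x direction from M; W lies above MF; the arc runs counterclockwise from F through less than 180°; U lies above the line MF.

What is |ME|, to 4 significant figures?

48.03

Checks: |WE| = 6.700 ✓; ∠(WE, EU) = 90.00° ✓; |EU| = 37.20 ✓; |MU| = 70.44 ✓.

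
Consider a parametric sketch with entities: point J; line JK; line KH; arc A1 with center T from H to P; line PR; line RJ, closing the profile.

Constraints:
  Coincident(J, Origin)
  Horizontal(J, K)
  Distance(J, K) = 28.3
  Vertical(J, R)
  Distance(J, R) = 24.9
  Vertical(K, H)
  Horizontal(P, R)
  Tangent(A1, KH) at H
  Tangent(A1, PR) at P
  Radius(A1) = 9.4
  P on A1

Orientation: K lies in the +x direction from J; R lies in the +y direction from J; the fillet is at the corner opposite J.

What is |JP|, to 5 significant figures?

31.261

The virtual corner opposite J is at (28.300, 24.900). A1 meets KH tangentially, so TH is at right angles to KH and A1 meets PR tangentially, so TP is at right angles to PR, with radius 9.4, so the center T sits 9.4 in from both sides at T = (18.900, 15.500). That places the tangent points at H = (28.300, 15.500) on KH and P = (18.900, 24.900) on PR. Then |JP| = |P − J| = 31.261.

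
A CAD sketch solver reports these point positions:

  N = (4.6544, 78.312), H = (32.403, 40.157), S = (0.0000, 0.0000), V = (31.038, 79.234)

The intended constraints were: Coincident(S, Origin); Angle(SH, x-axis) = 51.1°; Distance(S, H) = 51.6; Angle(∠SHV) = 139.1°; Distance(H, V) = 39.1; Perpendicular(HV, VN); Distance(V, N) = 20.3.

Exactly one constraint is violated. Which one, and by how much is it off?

Distance(V, N) = 20.3 — off by 6.10.

S = (0.00, 0.00) ✓; SH at 51.10° ✓; |SH| = 51.60 ✓; ∠SHV = 139.1° ✓; |HV| = 39.10 ✓; ∠(HV, VN) = 90.00° ✓; |VN| = 26.40 ✗.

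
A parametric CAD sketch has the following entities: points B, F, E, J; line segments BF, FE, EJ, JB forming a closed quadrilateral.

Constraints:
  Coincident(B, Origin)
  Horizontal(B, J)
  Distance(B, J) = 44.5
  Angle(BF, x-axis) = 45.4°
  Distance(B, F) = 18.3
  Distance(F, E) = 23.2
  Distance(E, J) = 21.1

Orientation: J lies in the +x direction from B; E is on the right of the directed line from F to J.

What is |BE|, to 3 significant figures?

25.6

Checks: |FE| = 23.20 ✓; |EJ| = 21.10 ✓.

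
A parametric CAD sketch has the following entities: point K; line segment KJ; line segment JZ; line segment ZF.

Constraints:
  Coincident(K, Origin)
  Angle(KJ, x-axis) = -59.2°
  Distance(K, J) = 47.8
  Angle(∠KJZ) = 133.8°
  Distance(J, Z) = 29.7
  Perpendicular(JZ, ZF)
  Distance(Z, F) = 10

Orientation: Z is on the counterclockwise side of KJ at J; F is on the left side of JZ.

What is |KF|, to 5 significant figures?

67.395

∠KJZ = 133.8°, so JZ runs at -59.2° + (180° − 133.8°) = -13.000° from the x-axis; with |JZ| = 29.7, Z = J + 29.7·(cos -13.000°, sin -13.000°) = (53.414, -47.739). JZ ⟂ ZF; with |ZF| = 10.0 on the left of JZ, F = Z + 10.0·(0.22495, 0.97437) = (55.664, -37.996). Then |KF| = |F − K| = 67.395.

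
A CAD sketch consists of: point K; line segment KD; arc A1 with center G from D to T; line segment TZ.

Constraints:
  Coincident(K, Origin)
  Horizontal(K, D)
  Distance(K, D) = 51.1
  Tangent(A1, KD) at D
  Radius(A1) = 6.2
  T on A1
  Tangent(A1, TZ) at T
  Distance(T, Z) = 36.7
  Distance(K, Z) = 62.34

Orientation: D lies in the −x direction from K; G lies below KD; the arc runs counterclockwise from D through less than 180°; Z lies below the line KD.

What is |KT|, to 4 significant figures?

57.56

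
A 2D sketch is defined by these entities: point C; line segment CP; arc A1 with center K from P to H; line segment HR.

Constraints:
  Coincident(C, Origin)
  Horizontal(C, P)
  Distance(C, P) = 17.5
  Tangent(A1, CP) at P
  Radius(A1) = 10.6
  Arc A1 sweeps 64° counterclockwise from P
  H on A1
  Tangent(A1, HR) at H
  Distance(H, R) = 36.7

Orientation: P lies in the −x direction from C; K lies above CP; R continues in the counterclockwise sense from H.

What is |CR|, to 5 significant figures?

39.776

C is at the origin; C and P share the same y with |CP| = 17.5 and P on the −x side, so P = (-17.500, 0.0000). A1 meets CP tangentially, so KP is at right angles to CP, so K = P + (0, 10.6) = (-17.500, 10.600). On A1, P sits at bearing -90° from K; a 64° counterclockwise sweep puts H at bearing -26°, so H = K + 10.6·(cos -26°, sin -26°) = (-7.9728, 5.9533). The tangent condition forces KH to be normal to HR, so HR runs along (−sin -26°, cos -26°); with |HR| = 36.7, R = (8.1154, 38.939). Then |CR| = |R − C| = 39.776.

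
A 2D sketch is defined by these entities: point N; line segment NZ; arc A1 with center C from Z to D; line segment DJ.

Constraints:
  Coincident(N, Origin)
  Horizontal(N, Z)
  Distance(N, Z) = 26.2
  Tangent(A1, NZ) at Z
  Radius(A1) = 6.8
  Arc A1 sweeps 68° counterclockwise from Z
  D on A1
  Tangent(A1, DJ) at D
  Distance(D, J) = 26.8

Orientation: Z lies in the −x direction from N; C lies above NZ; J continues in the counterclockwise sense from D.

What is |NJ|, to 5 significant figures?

30.725

N is at the origin; N and Z share the same y with |NZ| = 26.2 and Z on the −x side, so Z = (-26.200, 0.0000). Since A1 is tangent to NZ there, CZ ⟂ NZ, so C = Z + (0, 6.8) = (-26.200, 6.8000). On A1, Z sits at bearing -90° from C; a 68° counterclockwise sweep puts D at bearing -22°, so D = C + 6.8·(cos -22°, sin -22°) = (-19.895, 4.2527). Since A1 is tangent to DJ there, CD ⟂ DJ, so DJ runs along (−sin -22°, cos -22°); with |DJ| = 26.8, J = (-9.8557, 29.101). Then |NJ| = |J − N| = 30.725.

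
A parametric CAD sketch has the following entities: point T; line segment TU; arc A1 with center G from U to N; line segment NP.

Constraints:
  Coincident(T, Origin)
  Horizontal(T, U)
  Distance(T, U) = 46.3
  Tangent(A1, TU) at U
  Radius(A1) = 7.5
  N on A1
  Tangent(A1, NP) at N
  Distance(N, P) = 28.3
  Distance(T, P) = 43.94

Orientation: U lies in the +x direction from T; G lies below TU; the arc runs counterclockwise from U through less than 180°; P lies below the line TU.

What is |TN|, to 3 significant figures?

39.5

T is at the origin; T and U share the same y with |TU| = 46.3 and U on the +x side, so U = (46.3, 0.00). The tangent condition forces GU to be normal to TU, so G = U + (0, -7.5) = (46.3, -7.50). Since GN ⟂ NP (tangency), |GP| = √(7.5² + 28.3²) = 29.3 regardless of where N sits on A1. So P lies on both circle(T, 43.94) and circle(G, 29.3); the below-TU intersection is P = (30.2, -31.9). N is the foot of the tangent from P: N = (39.2, -5.11).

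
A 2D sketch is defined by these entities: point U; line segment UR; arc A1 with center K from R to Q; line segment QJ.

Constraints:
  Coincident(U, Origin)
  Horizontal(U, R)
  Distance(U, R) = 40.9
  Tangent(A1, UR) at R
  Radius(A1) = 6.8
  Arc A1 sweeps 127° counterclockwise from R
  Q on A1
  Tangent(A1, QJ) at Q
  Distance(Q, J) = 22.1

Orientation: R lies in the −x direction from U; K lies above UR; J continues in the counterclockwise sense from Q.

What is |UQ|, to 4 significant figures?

37.10

A1 meets UR tangentially, so KR is at right angles to UR, so K = R + (0, 6.8) = (-40.90, 6.800). On A1, R sits at bearing -90° from K; a 127° counterclockwise sweep puts Q at bearing 37°, so Q = K + 6.8·(cos 37°, sin 37°) = (-35.47, 10.89). Then |UQ| = |Q − U| = 37.10.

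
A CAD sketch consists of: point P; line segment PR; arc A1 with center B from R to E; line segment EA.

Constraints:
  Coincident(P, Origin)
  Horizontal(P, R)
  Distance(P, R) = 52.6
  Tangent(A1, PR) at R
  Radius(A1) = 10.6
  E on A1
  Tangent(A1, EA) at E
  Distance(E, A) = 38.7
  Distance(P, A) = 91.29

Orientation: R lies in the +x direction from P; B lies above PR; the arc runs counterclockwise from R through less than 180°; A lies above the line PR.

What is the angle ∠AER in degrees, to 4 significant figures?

153.3°

Checks: ∠(BR, RP) = 90.00° ✓; |BR| = 10.60 ✓; |BE| = 10.60 ✓; ∠(BE, EA) = 90.00° ✓; |EA| = 38.70 ✓; |PA| = 91.29 ✓.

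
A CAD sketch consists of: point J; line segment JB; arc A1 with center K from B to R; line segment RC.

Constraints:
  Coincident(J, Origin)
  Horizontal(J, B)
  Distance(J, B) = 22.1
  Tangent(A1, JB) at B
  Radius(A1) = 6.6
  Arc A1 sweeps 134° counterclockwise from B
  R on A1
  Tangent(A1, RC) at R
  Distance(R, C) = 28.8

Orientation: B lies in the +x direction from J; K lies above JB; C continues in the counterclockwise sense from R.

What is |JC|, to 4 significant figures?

32.63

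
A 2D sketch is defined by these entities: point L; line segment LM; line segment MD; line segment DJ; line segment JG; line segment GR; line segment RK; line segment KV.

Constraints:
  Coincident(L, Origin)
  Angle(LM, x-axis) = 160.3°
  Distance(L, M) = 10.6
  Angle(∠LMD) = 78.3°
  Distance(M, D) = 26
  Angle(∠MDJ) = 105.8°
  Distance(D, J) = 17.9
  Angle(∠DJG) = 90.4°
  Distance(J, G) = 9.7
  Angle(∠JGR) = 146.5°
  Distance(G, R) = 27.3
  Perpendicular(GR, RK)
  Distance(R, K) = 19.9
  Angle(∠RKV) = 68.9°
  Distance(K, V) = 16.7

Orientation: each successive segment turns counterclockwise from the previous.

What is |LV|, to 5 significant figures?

14.293

L is at the origin; LM runs at 160.3° with length 10.6, so M = (-9.9796, 3.5732). ∠LMD = 78.3° gives MD at -98.000° from the x-axis; with |MD| = 26.0, D = (-13.598, -22.174). ∠MDJ = 105.8° gives DJ at -23.800° from the x-axis; with |DJ| = 17.9, J = (2.7797, -29.397). ∠DJG = 90.4° gives JG at 65.800° from the x-axis; with |JG| = 9.7, G = (6.7559, -20.550). ∠JGR = 146.5° gives GR at 99.300° from the x-axis; with |GR| = 27.3, R = (2.3442, 6.3915). GR is perpendicular to RK, so RK runs at -170.70°; with |RK| = 19.9, K = (-17.294, 3.1756). ∠RKV = 68.9° gives KV at -59.600° from the x-axis; with |KV| = 16.7, V = (-8.8435, -11.228). Then |LV| = |V − L| = 14.293.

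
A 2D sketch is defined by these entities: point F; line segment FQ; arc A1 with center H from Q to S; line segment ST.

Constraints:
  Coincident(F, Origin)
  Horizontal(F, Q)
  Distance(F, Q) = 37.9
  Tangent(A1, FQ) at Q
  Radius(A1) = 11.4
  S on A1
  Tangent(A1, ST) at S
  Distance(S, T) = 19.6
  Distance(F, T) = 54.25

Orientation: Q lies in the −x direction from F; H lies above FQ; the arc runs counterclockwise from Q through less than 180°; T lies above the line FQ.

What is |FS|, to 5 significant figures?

35.076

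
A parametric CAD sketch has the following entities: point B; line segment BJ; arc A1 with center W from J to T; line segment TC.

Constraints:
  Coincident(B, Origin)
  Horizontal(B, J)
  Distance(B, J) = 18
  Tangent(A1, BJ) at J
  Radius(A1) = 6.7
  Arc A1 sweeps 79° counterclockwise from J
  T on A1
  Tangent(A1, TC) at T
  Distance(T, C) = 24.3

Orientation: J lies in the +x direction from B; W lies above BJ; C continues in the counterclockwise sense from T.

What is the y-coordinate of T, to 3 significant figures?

5.42

B is at the origin; BJ is horizontal with |BJ| = 18.0 and J on the +x side, so J = (18.0, 0.00). The tangent condition forces WJ to be normal to BJ, so W = J + (0, 6.7) = (18.0, 6.70). On A1, J sits at bearing -90° from W; a 79° counterclockwise sweep puts T at bearing -11°, so T = W + 6.7·(cos -11°, sin -11°) = (24.6, 5.42). So T.y = 5.42.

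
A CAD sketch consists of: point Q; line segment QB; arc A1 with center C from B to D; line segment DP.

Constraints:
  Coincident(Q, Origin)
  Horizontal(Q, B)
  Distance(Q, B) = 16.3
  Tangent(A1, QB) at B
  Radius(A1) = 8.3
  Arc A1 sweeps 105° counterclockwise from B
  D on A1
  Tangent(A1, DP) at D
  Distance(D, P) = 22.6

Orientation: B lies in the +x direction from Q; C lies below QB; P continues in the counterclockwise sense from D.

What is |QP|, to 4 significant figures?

35.24

On A1, B sits at bearing 90° from C; a 105° counterclockwise sweep puts D at bearing 195°, so D = C + 8.3·(cos 195°, sin 195°) = (8.283, -10.45). Since A1 is tangent to DP there, CD ⟂ DP, so DP runs along (−sin 195°, cos 195°); with |DP| = 22.6, P = (14.13, -32.28). Then |QP| = |P − Q| = 35.24.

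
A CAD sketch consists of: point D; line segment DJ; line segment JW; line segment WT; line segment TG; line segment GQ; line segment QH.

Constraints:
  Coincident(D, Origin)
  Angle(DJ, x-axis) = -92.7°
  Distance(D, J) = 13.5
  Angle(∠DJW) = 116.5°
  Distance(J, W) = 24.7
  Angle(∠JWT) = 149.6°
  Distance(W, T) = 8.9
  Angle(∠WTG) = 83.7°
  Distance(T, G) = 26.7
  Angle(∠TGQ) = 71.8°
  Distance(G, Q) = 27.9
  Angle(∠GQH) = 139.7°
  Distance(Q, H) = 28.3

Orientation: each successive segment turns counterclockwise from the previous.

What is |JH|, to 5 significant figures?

25.271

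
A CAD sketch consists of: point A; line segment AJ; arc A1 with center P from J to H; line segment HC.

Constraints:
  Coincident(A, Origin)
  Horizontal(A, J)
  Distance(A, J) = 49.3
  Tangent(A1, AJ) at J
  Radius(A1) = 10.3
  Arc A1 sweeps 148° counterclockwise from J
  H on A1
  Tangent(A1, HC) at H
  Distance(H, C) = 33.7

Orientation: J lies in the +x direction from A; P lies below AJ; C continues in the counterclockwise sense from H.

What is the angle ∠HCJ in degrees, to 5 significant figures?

25.925°

A is at the origin; A and J share the same y with |AJ| = 49.3 and J on the +x side, so J = (49.300, 0.0000). Since A1 is tangent to AJ there, PJ ⟂ AJ, so P = J + (0, -10.3) = (49.300, -10.300). On A1, J sits at bearing 90° from P; a 148° counterclockwise sweep puts H at bearing 238°, so H = P + 10.3·(cos 238°, sin 238°) = (43.842, -19.035). The tangent condition forces PH to be normal to HC, so HC runs along (−sin 238°, cos 238°); with |HC| = 33.7, C = (72.421, -36.893). Then cos ∠HCJ = CH·CJ / (|CH||CJ|), giving 25.925°.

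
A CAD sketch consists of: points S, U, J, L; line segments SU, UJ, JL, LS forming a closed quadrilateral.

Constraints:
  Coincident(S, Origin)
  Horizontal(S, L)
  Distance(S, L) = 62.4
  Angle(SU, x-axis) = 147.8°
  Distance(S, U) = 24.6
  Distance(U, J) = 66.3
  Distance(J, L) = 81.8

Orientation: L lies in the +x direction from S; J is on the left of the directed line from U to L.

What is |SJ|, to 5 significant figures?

69.823

S is at the origin; S and L share the same y with |SL| = 62.4 and L in +x, so L = (62.4, 0). SU runs at 147.8° with |SU| = 24.6, so U = (-20.816, 13.109). J is determined by |UJ| = 66.3 and |JL| = 81.8 together: it lies at the intersection of circle(U, 66.3) and circle(L, 81.8). With |UL| = 84.243, the foot of the radical line on UL is 28.497 from U and the perpendicular offset is √(66.3² − 28.497²) = 59.863. Taking the left-of-UL solution: J = (16.648, 67.809).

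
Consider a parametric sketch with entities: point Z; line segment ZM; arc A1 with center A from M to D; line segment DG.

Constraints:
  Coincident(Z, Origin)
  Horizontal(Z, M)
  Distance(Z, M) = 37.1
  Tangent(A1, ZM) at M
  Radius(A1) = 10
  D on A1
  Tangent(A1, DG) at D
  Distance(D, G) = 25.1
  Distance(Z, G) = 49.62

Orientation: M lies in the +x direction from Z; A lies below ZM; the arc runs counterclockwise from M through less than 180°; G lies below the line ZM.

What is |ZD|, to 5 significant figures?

30.049

Checks: |ZM| = 37.10 ✓; |AD| = 10.00 ✓; ∠(AD, DG) = 90.00° ✓; |DG| = 25.10 ✓; |ZG| = 49.62 ✓.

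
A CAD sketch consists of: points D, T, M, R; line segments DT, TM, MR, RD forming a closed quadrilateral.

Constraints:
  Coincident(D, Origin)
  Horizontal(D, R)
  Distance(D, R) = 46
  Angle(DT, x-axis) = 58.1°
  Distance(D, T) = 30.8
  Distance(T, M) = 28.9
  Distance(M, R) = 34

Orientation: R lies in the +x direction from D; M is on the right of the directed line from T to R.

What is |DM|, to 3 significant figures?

12.3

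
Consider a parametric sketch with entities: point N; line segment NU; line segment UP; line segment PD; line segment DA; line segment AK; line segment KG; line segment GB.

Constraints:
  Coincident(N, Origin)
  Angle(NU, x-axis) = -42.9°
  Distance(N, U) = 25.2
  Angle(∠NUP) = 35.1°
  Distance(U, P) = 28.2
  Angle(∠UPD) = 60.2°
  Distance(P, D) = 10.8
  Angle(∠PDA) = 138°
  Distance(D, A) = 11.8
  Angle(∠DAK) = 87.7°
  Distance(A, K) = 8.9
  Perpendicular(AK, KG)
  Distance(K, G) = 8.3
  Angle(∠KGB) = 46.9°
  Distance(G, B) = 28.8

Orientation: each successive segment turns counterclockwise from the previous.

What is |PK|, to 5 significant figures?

19.540

∠PDA = 138.0° gives DA at -96.200° from the x-axis; with |DA| = 11.8, A = (3.2714, -8.4999). ∠DAK = 87.7° gives AK at -3.9000° from the x-axis; with |AK| = 8.9, K = (12.151, -9.1053). Then |PK| = |K − P| = 19.540.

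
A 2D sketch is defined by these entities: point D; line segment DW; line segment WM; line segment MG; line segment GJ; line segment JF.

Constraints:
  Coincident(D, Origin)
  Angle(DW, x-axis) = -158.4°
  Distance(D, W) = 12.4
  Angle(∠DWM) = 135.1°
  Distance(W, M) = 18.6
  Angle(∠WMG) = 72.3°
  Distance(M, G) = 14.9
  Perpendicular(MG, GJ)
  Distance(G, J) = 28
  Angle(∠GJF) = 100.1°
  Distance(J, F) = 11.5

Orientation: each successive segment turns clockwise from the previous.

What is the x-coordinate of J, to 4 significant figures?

2.295

∠WMG = 72.3° gives MG at 49.00° from the x-axis; with |MG| = 14.9, G = (-18.84, 14.04). The perpendicularity gives GJ at right angles to MG, so GJ runs at -41.00°; with |GJ| = 28.0, J = (2.295, -4.332). So J.x = 2.295.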